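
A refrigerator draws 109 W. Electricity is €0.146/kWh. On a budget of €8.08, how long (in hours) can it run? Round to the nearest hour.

508 h

Energy budget = €8.08 / €0.146 per kWh = 55.34 kWh = 55,342 Wh
Runtime = 55,342 Wh / 109 W = 507.7 h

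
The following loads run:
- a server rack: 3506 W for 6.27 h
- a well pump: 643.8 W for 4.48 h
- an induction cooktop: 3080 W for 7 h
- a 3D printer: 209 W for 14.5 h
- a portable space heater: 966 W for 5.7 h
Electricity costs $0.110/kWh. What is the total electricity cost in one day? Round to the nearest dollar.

$6

server rack: 3506 W × 6.27 h = 21,983 Wh = 21.98 kWh
well pump: 643.8 W × 4.48 h = 2,884 Wh = 2.884 kWh
induction cooktop: 3080 W × 7 h = 21,560 Wh = 21.56 kWh
3D printer: 209 W × 14.5 h = 3,030 Wh = 3.03 kWh
portable space heater: 966 W × 5.7 h = 5,506 Wh = 5.506 kWh
Total energy = 21.98 + 2.884 + 21.56 + 3.03 + 5.506 = 54.96 kWh
Cost = 54.96 kWh × $0.110 = $6.05 ≈ $6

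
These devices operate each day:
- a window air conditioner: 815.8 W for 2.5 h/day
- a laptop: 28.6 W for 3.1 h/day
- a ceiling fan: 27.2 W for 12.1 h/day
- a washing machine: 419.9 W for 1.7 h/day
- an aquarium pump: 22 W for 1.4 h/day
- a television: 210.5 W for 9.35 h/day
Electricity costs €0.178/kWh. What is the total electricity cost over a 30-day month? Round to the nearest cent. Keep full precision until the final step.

window air conditioner: 815.8 W × 2.5 h × 30 d = 61,185 Wh = 61.19 kWh
laptop: 28.6 W × 3.1 h × 30 d = 2,660 Wh = 2.66 kWh
ceiling fan: 27.2 W × 12.1 h × 30 d = 9,874 Wh = 9.874 kWh
washing machine: 419.9 W × 1.7 h × 30 d = 21,415 Wh = 21.41 kWh
aquarium pump: 22 W × 1.4 h × 30 d = 924 Wh = 0.924 kWh
television: 210.5 W × 9.35 h × 30 d = 59,045 Wh = 59.05 kWh
Total energy = 61.19 + 2.66 + 9.874 + 21.41 + 0.924 + 59.05 = 155.1 kWh
Cost = 155.1 kWh × €0.178 = €27.61

€27.61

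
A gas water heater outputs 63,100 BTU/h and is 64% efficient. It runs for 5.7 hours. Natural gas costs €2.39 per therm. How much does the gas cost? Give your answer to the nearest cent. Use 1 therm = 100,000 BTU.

€13.43

Heat delivered = 63,100 BTU/h × 5.7 h = 359,670 BTU
Gas input = 359,670 / 0.64 = 561,984 BTU
= 561,984 / 100,000 = 5.62 therm
Cost = 5.62 × €2.39/therm = €13.43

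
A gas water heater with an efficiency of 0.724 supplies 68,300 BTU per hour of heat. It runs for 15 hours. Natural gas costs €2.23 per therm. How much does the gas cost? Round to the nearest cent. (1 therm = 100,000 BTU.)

€31.56

Heat delivered = 68,300 BTU/h × 15 h = 1,024,500 BTU
Gas input = 1,024,500 / 0.724 = 1,415,055 BTU
= 1,415,055 / 100,000 = 14.15 therm
Cost = 14.15 × €2.23/therm = €31.56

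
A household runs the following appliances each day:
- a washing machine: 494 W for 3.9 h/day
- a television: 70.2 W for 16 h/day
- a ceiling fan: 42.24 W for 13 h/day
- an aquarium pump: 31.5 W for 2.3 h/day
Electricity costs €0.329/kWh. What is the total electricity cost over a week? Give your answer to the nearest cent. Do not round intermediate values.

€8.46

washing machine: 494 W × 3.9 h × 7 d = 13,486 Wh = 13.49 kWh
television: 70.2 W × 16 h × 7 d = 7,862 Wh = 7.862 kWh
ceiling fan: 42.24 W × 13 h × 7 d = 3,844 Wh = 3.844 kWh
aquarium pump: 31.5 W × 2.3 h × 7 d = 507 Wh = 0.5071 kWh
Total energy = 13.49 + 7.862 + 3.844 + 0.5071 = 25.7 kWh
Cost = 25.7 kWh × €0.329 = €8.46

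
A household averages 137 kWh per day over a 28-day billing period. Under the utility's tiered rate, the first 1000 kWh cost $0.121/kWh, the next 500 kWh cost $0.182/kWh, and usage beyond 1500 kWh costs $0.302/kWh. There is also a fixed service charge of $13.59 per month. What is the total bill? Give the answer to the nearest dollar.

$931

Usage = 137 kWh/day × 28 days = 3836 kWh
First 1000 kWh × $0.121 = $121.00
Next 500 kWh × $0.182 = $91.00
Remaining 2336 kWh × $0.302 = $705.47
Energy charge = $917.47; + service $13.59 = $931.06 ≈ $931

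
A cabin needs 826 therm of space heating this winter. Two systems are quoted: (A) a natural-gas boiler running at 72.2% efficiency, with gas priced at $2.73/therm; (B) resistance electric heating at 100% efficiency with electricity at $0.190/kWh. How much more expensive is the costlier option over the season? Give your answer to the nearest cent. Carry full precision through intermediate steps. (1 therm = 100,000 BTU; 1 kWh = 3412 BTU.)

Heat load = 826 therm × 100,000 = 82,600,000 BTU
Gas: input = 82,600,000 / 0.722 = 114,404,432 BTU = 1,144 therm → 1,144 × $2.73 = $3,123.24
Electric: 82,600,000 BTU / 3412 = 24,210 kWh → × $0.190 = $4,599.65
Difference = |$3,123.24 − $4,599.65| = $1,476.41

$1476.41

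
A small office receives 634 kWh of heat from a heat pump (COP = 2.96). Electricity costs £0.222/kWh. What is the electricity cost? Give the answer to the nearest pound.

£48

Electrical input = 634 kWh / 2.96 = 214.2 kWh
Cost = 214.2 × £0.222/kWh = £47.55 ≈ £48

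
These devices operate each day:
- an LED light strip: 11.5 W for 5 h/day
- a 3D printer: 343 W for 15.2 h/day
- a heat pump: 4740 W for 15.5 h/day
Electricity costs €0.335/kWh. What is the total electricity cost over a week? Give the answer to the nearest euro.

€185

LED light strip: 11.5 W × 5 h × 7 d = 402 Wh = 0.4025 kWh
3D printer: 343 W × 15.2 h × 7 d = 36,495 Wh = 36.5 kWh
heat pump: 4740 W × 15.5 h × 7 d = 514,290 Wh = 514.3 kWh
Total energy = 0.4025 + 36.5 + 514.3 = 551.2 kWh
Cost = 551.2 kWh × €0.335 = €184.65 ≈ €185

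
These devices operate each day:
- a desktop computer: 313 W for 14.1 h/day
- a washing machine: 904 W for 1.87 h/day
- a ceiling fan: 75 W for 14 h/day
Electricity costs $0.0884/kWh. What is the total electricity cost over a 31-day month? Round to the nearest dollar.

desktop computer: 313 W × 14.1 h × 31 d = 136,812 Wh = 136.8 kWh
washing machine: 904 W × 1.87 h × 31 d = 52,405 Wh = 52.4 kWh
ceiling fan: 75 W × 14 h × 31 d = 32,550 Wh = 32.55 kWh
Total energy = 136.8 + 52.4 + 32.55 = 221.8 kWh
Cost = 221.8 kWh × $0.0884 = $19.60 ≈ $20

$20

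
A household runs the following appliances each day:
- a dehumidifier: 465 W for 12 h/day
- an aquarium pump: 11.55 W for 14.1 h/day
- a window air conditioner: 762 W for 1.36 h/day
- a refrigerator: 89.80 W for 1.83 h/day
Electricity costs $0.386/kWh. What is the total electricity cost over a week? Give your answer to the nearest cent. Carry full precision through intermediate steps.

dehumidifier: 465 W × 12 h × 7 d = 39,060 Wh = 39.06 kWh
aquarium pump: 11.55 W × 14.1 h × 7 d = 1,140 Wh = 1.14 kWh
window air conditioner: 762 W × 1.36 h × 7 d = 7,254 Wh = 7.254 kWh
refrigerator: 89.80 W × 1.83 h × 7 d = 1,150 Wh = 1.15 kWh
Total energy = 39.06 + 1.14 + 7.254 + 1.15 = 48.6 kWh
Cost = 48.6 kWh × $0.386 = $18.76

$18.76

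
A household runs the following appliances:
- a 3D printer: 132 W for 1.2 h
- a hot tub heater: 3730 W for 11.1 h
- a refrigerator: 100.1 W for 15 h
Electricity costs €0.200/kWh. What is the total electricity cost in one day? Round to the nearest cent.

3D printer: 132 W × 1.2 h = 158 Wh = 0.1584 kWh
hot tub heater: 3730 W × 11.1 h = 41,403 Wh = 41.4 kWh
refrigerator: 100.1 W × 15 h = 1,502 Wh = 1.502 kWh
Total energy = 0.1584 + 41.4 + 1.502 = 43.06 kWh
Cost = 43.06 kWh × €0.200 = €8.61

€8.61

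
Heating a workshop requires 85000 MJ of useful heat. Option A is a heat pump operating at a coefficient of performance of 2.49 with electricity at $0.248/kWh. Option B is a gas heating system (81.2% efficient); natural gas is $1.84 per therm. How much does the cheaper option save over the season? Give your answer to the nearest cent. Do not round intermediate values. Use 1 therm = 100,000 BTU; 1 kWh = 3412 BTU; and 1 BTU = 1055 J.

$526.16

Heat load = 85000 MJ = 85,000,000,000 J / 1055 = 80,568,720 BTU
Gas: input = 80,568,720 / 0.812 = 99,222,562 BTU = 992.2 therm → 992.2 × $1.84 = $1,825.70
Heat pump: 80,568,720 BTU / 3412 = 23,610 kWh heat; / 2.49 = 9,483 kWh in → × $0.248 = $2,351.85
Difference = |$1,825.70 − $2,351.85| = $526.16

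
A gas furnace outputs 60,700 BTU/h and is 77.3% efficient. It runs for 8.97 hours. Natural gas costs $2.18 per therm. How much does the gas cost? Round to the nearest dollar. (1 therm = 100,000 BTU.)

Heat delivered = 60,700 BTU/h × 8.97 h = 544,479 BTU
Gas input = 544,479 / 0.773 = 704,371 BTU
= 704,371 / 100,000 = 7.044 therm
Cost = 7.044 × $2.18/therm = $15.36 ≈ $15

$15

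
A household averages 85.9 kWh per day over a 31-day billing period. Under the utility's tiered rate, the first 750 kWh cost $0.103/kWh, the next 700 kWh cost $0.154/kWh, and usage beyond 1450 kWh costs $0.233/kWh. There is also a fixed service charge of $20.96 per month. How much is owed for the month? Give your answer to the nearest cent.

$488.62

Usage = 85.9 kWh/day × 31 days = 2662.9 kWh
First 750 kWh × $0.103 = $77.25
Next 700 kWh × $0.154 = $107.80
Remaining 1212.9 kWh × $0.233 = $282.61
Energy charge = $467.66; + service $20.96 = $488.62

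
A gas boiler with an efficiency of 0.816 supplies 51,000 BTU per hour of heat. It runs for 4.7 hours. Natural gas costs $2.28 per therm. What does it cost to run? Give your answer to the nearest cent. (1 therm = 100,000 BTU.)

$6.70

Heat delivered = 51,000 BTU/h × 4.7 h = 239,700 BTU
Gas input = 239,700 / 0.816 = 293,750 BTU
= 293,750 / 100,000 = 2.938 therm
Cost = 2.938 × $2.28/therm = $6.70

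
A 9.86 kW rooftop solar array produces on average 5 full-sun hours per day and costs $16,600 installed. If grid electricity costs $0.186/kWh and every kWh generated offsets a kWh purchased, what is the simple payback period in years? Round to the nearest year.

Daily generation = 9.86 kW × 5 h = 49.3 kWh
Annual generation = 49.3 × 365 = 17994 kWh
Annual savings = 17994 × $0.186 = $3,346.98
Payback = $16,600 / $3,346.98 = 4.96 years

5 years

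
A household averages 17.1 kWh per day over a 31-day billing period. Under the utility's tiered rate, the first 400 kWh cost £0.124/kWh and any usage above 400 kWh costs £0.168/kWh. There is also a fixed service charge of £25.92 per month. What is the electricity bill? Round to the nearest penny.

Usage = 17.1 kWh/day × 31 days = 530.1 kWh
First 400 kWh × £0.124 = £49.60
Remaining 130.1 kWh × £0.168 = £21.86
Energy charge = £71.46; + service £25.92 = £97.38

£97.38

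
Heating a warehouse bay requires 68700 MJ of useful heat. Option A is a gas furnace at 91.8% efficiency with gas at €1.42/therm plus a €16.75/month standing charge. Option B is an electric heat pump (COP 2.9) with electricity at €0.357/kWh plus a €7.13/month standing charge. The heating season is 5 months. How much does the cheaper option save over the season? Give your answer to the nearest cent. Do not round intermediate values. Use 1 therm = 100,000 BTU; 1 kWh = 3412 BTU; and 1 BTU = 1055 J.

€1294.07

Heat load = 68700 MJ = 68,700,000,000 J / 1055 = 65,118,483 BTU
Gas: input = 65,118,483 / 0.918 = 70,935,167 BTU = 709.4 therm → 709.4 × €1.42 = €1,007.28; + 5 × €16.75 standing = €1,091.03
Heat pump: 65,118,483 BTU / 3412 = 19,090 kWh heat; / 2.9 = 6,581 kWh in → × €0.357 = €2,349.45; + 5 × €7.13 standing = €2,385.10
Difference = |€1,091.03 − €2,385.10| = €1,294.07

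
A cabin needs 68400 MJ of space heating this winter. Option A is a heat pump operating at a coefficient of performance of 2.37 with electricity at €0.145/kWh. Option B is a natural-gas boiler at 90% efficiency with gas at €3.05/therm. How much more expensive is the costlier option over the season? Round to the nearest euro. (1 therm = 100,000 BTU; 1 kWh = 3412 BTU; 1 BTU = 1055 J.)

€1035

Heat load = 68400 MJ = 68,400,000,000 J / 1055 = 64,834,123 BTU
Gas: input = 64,834,123 / 0.90 = 72,037,915 BTU = 720.4 therm → 720.4 × €3.05 = €2,197.16
Heat pump: 64,834,123 BTU / 3412 = 19,000 kWh heat; / 2.37 = 8,018 kWh in → × €0.145 = €1,162.56
Difference = |€2,197.16 − €1,162.56| = €1,034.60 ≈ €1035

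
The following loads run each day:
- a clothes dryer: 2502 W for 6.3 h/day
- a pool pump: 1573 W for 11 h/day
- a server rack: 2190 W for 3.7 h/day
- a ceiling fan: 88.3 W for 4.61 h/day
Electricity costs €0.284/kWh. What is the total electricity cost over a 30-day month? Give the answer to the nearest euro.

clothes dryer: 2502 W × 6.3 h × 30 d = 472,878 Wh = 472.9 kWh
pool pump: 1573 W × 11 h × 30 d = 519,090 Wh = 519.1 kWh
server rack: 2190 W × 3.7 h × 30 d = 243,090 Wh = 243.1 kWh
ceiling fan: 88.3 W × 4.61 h × 30 d = 12,212 Wh = 12.21 kWh
Total energy = 472.9 + 519.1 + 243.1 + 12.21 = 1,247 kWh
Cost = 1,247 kWh × €0.284 = €354.22 ≈ €354

€354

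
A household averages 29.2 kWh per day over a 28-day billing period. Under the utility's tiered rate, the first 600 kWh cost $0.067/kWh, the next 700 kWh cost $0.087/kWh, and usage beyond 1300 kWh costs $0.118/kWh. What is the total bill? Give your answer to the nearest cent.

$59.13

Usage = 29.2 kWh/day × 28 days = 817.6 kWh
First 600 kWh × $0.067 = $40.20
Next 217.6 kWh × $0.087 = $18.93
Remaining tier: 0 kWh (not reached)
Total = $59.13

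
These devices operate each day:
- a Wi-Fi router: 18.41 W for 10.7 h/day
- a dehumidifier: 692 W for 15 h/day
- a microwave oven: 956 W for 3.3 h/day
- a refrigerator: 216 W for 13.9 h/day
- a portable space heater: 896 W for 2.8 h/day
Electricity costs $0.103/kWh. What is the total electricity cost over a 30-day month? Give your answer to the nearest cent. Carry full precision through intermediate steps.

Wi-Fi router: 18.41 W × 10.7 h × 30 d = 5,910 Wh = 5.91 kWh
dehumidifier: 692 W × 15 h × 30 d = 311,400 Wh = 311.4 kWh
microwave oven: 956 W × 3.3 h × 30 d = 94,644 Wh = 94.64 kWh
refrigerator: 216 W × 13.9 h × 30 d = 90,072 Wh = 90.07 kWh
portable space heater: 896 W × 2.8 h × 30 d = 75,264 Wh = 75.26 kWh
Total energy = 5.91 + 311.4 + 94.64 + 90.07 + 75.26 = 577.3 kWh
Cost = 577.3 kWh × $0.103 = $59.46

$59.46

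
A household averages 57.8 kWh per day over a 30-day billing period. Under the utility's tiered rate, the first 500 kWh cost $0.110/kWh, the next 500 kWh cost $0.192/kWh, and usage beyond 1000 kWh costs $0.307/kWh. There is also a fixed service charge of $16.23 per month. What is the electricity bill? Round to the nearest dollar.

Usage = 57.8 kWh/day × 30 days = 1734 kWh
First 500 kWh × $0.110 = $55.00
Next 500 kWh × $0.192 = $96.00
Remaining 734 kWh × $0.307 = $225.34
Energy charge = $376.34; + service $16.23 = $392.57 ≈ $393

$393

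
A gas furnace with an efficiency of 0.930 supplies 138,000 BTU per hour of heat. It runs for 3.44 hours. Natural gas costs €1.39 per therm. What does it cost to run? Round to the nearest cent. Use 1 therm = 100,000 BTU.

Heat delivered = 138,000 BTU/h × 3.44 h = 474,720 BTU
Gas input = 474,720 / 0.930 = 510,452 BTU
= 510,452 / 100,000 = 5.105 therm
Cost = 5.105 × €1.39/therm = €7.10

€7.10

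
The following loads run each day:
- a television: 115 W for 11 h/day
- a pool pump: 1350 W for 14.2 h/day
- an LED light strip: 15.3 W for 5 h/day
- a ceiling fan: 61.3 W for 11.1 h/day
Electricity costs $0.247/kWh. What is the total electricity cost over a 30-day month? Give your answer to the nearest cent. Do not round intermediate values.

television: 115 W × 11 h × 30 d = 37,950 Wh = 37.95 kWh
pool pump: 1350 W × 14.2 h × 30 d = 575,100 Wh = 575.1 kWh
LED light strip: 15.3 W × 5 h × 30 d = 2,295 Wh = 2.295 kWh
ceiling fan: 61.3 W × 11.1 h × 30 d = 20,413 Wh = 20.41 kWh
Total energy = 37.95 + 575.1 + 2.295 + 20.41 = 635.8 kWh
Cost = 635.8 kWh × $0.247 = $157.03

$157.03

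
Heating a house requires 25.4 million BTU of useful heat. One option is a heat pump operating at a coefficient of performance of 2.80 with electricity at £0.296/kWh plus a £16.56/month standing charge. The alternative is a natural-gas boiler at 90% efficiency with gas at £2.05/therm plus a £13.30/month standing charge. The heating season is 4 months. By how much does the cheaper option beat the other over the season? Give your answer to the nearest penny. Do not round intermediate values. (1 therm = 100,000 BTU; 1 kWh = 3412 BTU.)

£221.45

Heat load = 25.4 × 10⁶ BTU = 25,400,000 BTU
Gas: input = 25,400,000 / 0.90 = 28,222,222 BTU = 282.2 therm → 282.2 × £2.05 = £578.56; + 4 × £13.30 standing = £631.76
Heat pump: 25,400,000 BTU / 3412 = 7,444 kWh heat; / 2.80 = 2,659 kWh in → × £0.296 = £786.97; + 4 × £16.56 standing = £853.21
Difference = |£631.76 − £853.21| = £221.45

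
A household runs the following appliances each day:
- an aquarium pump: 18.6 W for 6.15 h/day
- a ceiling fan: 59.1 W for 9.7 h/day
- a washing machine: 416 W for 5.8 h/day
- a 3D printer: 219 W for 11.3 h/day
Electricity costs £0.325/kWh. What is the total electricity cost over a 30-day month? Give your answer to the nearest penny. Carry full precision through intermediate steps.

aquarium pump: 18.6 W × 6.15 h × 30 d = 3,432 Wh = 3.432 kWh
ceiling fan: 59.1 W × 9.7 h × 30 d = 17,198 Wh = 17.2 kWh
washing machine: 416 W × 5.8 h × 30 d = 72,384 Wh = 72.38 kWh
3D printer: 219 W × 11.3 h × 30 d = 74,241 Wh = 74.24 kWh
Total energy = 3.432 + 17.2 + 72.38 + 74.24 = 167.3 kWh
Cost = 167.3 kWh × £0.325 = £54.36

£54.36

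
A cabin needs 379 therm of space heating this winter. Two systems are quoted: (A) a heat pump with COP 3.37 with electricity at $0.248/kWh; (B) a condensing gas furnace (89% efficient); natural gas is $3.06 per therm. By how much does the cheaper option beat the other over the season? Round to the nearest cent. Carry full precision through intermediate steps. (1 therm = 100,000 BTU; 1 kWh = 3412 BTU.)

$485.65

Heat load = 379 therm × 100,000 = 37,900,000 BTU
Gas: input = 37,900,000 / 0.89 = 42,584,270 BTU = 425.8 therm → 425.8 × $3.06 = $1,303.08
Heat pump: 37,900,000 BTU / 3412 = 11,110 kWh heat; / 3.37 = 3,296 kWh in → × $0.248 = $817.43
Difference = |$1,303.08 − $817.43| = $485.65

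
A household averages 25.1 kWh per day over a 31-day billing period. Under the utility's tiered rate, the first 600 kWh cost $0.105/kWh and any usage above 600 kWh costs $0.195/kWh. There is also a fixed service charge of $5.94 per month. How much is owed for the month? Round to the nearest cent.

Usage = 25.1 kWh/day × 31 days = 778.1 kWh
First 600 kWh × $0.105 = $63.00
Remaining 178.1 kWh × $0.195 = $34.73
Energy charge = $97.73; + service $5.94 = $103.67

$103.67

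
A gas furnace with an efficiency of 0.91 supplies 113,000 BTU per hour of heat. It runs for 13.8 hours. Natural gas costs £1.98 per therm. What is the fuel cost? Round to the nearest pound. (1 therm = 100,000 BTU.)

£34

Heat delivered = 113,000 BTU/h × 13.8 h = 1,559,400 BTU
Gas input = 1,559,400 / 0.91 = 1,713,626 BTU
= 1,713,626 / 100,000 = 17.14 therm
Cost = 17.14 × £1.98/therm = £33.93 ≈ £34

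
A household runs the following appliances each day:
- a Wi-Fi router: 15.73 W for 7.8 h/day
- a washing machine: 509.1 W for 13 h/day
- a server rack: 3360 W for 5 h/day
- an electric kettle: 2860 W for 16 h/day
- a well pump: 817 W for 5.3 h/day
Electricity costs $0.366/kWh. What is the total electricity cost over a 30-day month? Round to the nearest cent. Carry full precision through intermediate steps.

Wi-Fi router: 15.73 W × 7.8 h × 30 d = 3,681 Wh = 3.681 kWh
washing machine: 509.1 W × 13 h × 30 d = 198,549 Wh = 198.5 kWh
server rack: 3360 W × 5 h × 30 d = 504,000 Wh = 504 kWh
electric kettle: 2860 W × 16 h × 30 d = 1,372,800 Wh = 1,373 kWh
well pump: 817 W × 5.3 h × 30 d = 129,903 Wh = 129.9 kWh
Total energy = 3.681 + 198.5 + 504 + 1,373 + 129.9 = 2,209 kWh
Cost = 2,209 kWh × $0.366 = $808.47

$808.47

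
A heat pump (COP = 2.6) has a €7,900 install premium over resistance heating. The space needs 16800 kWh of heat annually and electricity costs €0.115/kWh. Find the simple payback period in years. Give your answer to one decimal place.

Resistance: 16800 kWh × €0.115 = €1,932.00/yr
Heat pump: 16800 / 2.6 = 6462 kWh in → × €0.115 = €743.08/yr
Annual savings = €1,188.92
Payback = €7,900 / €1,188.92 = 6.64 years

6.6 years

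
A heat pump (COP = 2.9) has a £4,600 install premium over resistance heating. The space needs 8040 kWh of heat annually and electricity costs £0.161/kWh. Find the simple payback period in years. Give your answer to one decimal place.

5.4 years

Resistance: 8040 kWh × £0.161 = £1,294.44/yr
Heat pump: 8040 / 2.9 = 2772 kWh in → × £0.161 = £446.36/yr
Annual savings = £848.08
Payback = £4,600 / £848.08 = 5.42 years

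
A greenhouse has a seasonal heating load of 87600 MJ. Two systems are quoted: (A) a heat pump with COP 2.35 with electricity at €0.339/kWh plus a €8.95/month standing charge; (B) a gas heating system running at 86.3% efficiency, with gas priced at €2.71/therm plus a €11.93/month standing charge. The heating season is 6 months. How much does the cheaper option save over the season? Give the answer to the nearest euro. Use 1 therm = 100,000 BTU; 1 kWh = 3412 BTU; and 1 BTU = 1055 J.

Heat load = 87600 MJ = 87,600,000,000 J / 1055 = 83,033,175 BTU
Gas: input = 83,033,175 / 0.863 = 96,214,572 BTU = 962.1 therm → 962.1 × €2.71 = €2,607.41; + 6 × €11.93 standing = €2,678.99
Heat pump: 83,033,175 BTU / 3412 = 24,340 kWh heat; / 2.35 = 10,360 kWh in → × €0.339 = €3,510.54; + 6 × €8.95 standing = €3,564.24
Difference = |€2,678.99 − €3,564.24| = €885.25 ≈ €885

€885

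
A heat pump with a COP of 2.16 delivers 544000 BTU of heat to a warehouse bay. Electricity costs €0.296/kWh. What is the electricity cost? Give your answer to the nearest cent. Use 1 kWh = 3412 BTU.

Heat delivered = 544,000 BTU / 3412 = 159.4 kWh
Electrical input = 159.4 kWh / 2.16 = 73.81 kWh
Cost = 73.81 × €0.296/kWh = €21.85

€21.85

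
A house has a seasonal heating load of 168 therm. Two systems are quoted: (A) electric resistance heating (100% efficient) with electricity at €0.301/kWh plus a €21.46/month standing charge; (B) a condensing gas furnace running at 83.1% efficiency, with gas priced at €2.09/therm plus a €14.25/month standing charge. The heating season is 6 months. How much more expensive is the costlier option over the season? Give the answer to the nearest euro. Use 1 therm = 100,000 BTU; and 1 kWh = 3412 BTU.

€1103

Heat load = 168 therm × 100,000 = 16,800,000 BTU
Gas: input = 16,800,000 / 0.831 = 20,216,606 BTU = 202.2 therm → 202.2 × €2.09 = €422.53; + 6 × €14.25 standing = €508.03
Electric: 16,800,000 BTU / 3412 = 4,924 kWh → × €0.301 = €1,482.06; + 6 × €21.46 standing = €1,610.82
Difference = |€508.03 − €1,610.82| = €1,102.80 ≈ €1103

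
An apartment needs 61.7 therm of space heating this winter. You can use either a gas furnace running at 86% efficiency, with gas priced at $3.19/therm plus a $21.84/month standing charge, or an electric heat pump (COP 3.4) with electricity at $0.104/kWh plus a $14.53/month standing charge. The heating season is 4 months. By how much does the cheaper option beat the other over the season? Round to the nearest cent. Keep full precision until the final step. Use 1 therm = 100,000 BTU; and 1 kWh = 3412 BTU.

$202.79

Heat load = 61.7 therm × 100,000 = 6,170,000 BTU
Gas: input = 6,170,000 / 0.86 = 7,174,419 BTU = 71.74 therm → 71.74 × $3.19 = $228.86; + 4 × $21.84 standing = $316.22
Heat pump: 6,170,000 BTU / 3412 = 1,808 kWh heat; / 3.4 = 531.9 kWh in → × $0.104 = $55.31; + 4 × $14.53 standing = $113.43
Difference = |$316.22 − $113.43| = $202.79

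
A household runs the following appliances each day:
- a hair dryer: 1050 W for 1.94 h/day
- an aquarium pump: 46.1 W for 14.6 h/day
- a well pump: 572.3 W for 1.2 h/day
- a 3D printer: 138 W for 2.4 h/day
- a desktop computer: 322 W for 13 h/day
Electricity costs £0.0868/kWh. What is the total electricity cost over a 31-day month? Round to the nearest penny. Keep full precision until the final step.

hair dryer: 1050 W × 1.94 h × 31 d = 63,147 Wh = 63.15 kWh
aquarium pump: 46.1 W × 14.6 h × 31 d = 20,865 Wh = 20.86 kWh
well pump: 572.3 W × 1.2 h × 31 d = 21,290 Wh = 21.29 kWh
3D printer: 138 W × 2.4 h × 31 d = 10,267 Wh = 10.27 kWh
desktop computer: 322 W × 13 h × 31 d = 129,766 Wh = 129.8 kWh
Total energy = 63.15 + 20.86 + 21.29 + 10.27 + 129.8 = 245.3 kWh
Cost = 245.3 kWh × £0.0868 = £21.30

£21.30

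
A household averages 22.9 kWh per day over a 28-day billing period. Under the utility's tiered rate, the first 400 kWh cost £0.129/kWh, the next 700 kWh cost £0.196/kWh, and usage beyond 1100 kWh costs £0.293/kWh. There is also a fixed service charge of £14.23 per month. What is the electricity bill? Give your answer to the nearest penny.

Usage = 22.9 kWh/day × 28 days = 641.2 kWh
First 400 kWh × £0.129 = £51.60
Next 241.2 kWh × £0.196 = £47.28
Remaining tier: 0 kWh (not reached)
Energy charge = £98.88; + service £14.23 = £113.11

£113.11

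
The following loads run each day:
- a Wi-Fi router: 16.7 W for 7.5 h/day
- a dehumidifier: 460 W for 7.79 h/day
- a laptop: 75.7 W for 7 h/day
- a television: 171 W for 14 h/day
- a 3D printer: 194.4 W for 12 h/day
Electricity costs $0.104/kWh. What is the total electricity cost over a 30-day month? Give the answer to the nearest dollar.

$28

Wi-Fi router: 16.7 W × 7.5 h × 30 d = 3,758 Wh = 3.757 kWh
dehumidifier: 460 W × 7.79 h × 30 d = 107,502 Wh = 107.5 kWh
laptop: 75.7 W × 7 h × 30 d = 15,897 Wh = 15.9 kWh
television: 171 W × 14 h × 30 d = 71,820 Wh = 71.82 kWh
3D printer: 194.4 W × 12 h × 30 d = 69,984 Wh = 69.98 kWh
Total energy = 3.757 + 107.5 + 15.9 + 71.82 + 69.98 = 269 kWh
Cost = 269 kWh × $0.104 = $27.97 ≈ $28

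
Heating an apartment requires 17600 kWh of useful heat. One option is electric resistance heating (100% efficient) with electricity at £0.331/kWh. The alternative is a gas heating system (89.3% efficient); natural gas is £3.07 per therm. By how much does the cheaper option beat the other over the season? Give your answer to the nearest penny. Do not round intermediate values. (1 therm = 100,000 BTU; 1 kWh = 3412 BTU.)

Heat load = 17600 kWh × 3412 = 60,051,200 BTU
Gas: input = 60,051,200 / 0.893 = 67,246,585 BTU = 672.5 therm → 672.5 × £3.07 = £2,064.47
Electric: 60,051,200 BTU / 3412 = 17,600 kWh → × £0.331 = £5,825.60
Difference = |£2,064.47 − £5,825.60| = £3,761.13

£3761.13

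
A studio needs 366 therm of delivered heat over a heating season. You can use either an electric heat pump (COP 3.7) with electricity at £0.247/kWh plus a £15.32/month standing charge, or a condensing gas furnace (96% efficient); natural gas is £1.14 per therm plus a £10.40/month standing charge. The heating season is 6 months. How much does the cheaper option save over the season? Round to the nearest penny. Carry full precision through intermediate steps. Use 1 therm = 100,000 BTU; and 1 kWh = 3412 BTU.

£310.98

Heat load = 366 therm × 100,000 = 36,600,000 BTU
Gas: input = 36,600,000 / 0.96 = 38,125,000 BTU = 381.2 therm → 381.2 × £1.14 = £434.62; + 6 × £10.40 standing = £497.02
Heat pump: 36,600,000 BTU / 3412 = 10,730 kWh heat; / 3.7 = 2,899 kWh in → × £0.247 = £716.09; + 6 × £15.32 standing = £808.01
Difference = |£497.02 − £808.01| = £310.98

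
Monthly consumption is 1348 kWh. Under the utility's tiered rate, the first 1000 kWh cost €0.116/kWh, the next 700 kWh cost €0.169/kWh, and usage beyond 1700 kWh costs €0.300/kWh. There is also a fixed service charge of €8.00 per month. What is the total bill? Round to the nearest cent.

€182.81

First 1000 kWh × €0.116 = €116.00
Next 348 kWh × €0.169 = €58.81
Remaining tier: 0 kWh (not reached)
Energy charge = €174.81; + service €8.00 = €182.81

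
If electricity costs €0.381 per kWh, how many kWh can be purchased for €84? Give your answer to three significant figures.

€84 / €0.381 per kWh = 220.5 kWh

220 kWh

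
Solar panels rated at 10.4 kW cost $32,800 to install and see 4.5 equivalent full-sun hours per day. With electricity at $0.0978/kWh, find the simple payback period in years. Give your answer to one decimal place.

19.6 years

Daily generation = 10.4 kW × 4.5 h = 46.8 kWh
Annual generation = 46.8 × 365 = 17082 kWh
Annual savings = 17082 × $0.0978 = $1,670.62
Payback = $32,800 / $1,670.62 = 19.6 years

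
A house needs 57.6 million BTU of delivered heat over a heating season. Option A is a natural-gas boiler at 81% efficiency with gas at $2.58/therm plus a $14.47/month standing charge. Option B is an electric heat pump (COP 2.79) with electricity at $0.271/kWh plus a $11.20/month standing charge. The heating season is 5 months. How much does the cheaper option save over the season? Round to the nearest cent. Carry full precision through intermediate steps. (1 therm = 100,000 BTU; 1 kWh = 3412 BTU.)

$211.26

Heat load = 57.6 × 10⁶ BTU = 57,600,000 BTU
Gas: input = 57,600,000 / 0.81 = 71,111,111 BTU = 711.1 therm → 711.1 × $2.58 = $1,834.67; + 5 × $14.47 standing = $1,907.02
Heat pump: 57,600,000 BTU / 3412 = 16,880 kWh heat; / 2.79 = 6,051 kWh in → × $0.271 = $1,639.75; + 5 × $11.20 standing = $1,695.75
Difference = |$1,907.02 − $1,695.75| = $211.26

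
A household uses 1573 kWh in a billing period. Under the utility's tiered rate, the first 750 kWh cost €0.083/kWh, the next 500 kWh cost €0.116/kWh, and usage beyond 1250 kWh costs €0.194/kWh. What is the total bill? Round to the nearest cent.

€182.91

First 750 kWh × €0.083 = €62.25
Next 500 kWh × €0.116 = €58.00
Remaining 323 kWh × €0.194 = €62.66
Total = €182.91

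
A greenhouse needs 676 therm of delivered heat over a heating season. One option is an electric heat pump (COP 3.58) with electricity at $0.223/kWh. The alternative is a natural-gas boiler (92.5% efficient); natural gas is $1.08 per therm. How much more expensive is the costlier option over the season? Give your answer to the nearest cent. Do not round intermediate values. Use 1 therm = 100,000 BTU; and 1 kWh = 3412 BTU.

Heat load = 676 therm × 100,000 = 67,600,000 BTU
Gas: input = 67,600,000 / 0.925 = 73,081,081 BTU = 730.8 therm → 730.8 × $1.08 = $789.28
Heat pump: 67,600,000 BTU / 3412 = 19,810 kWh heat; / 3.58 = 5,534 kWh in → × $0.223 = $1,234.13
Difference = |$789.28 − $1,234.13| = $444.85

$444.85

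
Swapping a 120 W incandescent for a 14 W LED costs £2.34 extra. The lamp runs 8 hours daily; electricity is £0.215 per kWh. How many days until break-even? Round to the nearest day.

13 days

Power saved = 120 − 14 = 106 W
Daily energy saved = 106 W × 8 h = 848 Wh = 0.848 kWh
Daily savings = 0.848 × £0.215 = £0.1823
Payback = £2.34 / £0.1823 per day = 12.83 days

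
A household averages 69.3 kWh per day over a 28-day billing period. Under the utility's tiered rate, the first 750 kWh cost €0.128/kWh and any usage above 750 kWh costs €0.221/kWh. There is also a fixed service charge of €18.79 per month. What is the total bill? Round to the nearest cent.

€377.87

Usage = 69.3 kWh/day × 28 days = 1940.4 kWh
First 750 kWh × €0.128 = €96.00
Remaining 1190.4 kWh × €0.221 = €263.08
Energy charge = €359.08; + service €18.79 = €377.87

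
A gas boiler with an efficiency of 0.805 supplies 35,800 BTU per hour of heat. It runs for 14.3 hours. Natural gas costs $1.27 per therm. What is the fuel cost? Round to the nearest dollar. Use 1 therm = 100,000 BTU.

$8

Heat delivered = 35,800 BTU/h × 14.3 h = 511,940 BTU
Gas input = 511,940 / 0.805 = 635,950 BTU
= 635,950 / 100,000 = 6.36 therm
Cost = 6.36 × $1.27/therm = $8.08 ≈ $8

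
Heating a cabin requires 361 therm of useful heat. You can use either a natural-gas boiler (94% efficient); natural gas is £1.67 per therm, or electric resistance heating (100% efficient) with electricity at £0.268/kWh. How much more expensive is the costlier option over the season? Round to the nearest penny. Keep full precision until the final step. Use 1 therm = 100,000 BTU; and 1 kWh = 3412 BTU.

£2194.17

Heat load = 361 therm × 100,000 = 36,100,000 BTU
Gas: input = 36,100,000 / 0.94 = 38,404,255 BTU = 384 therm → 384 × £1.67 = £641.35
Electric: 36,100,000 BTU / 3412 = 10,580 kWh → × £0.268 = £2,835.52
Difference = |£641.35 − £2,835.52| = £2,194.17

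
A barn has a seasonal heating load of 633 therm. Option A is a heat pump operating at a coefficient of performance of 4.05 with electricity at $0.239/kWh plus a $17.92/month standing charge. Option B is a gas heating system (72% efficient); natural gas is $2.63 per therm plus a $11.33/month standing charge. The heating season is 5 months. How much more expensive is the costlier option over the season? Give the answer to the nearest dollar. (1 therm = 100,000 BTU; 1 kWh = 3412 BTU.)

Heat load = 633 therm × 100,000 = 63,300,000 BTU
Gas: input = 63,300,000 / 0.72 = 87,916,667 BTU = 879.2 therm → 879.2 × $2.63 = $2,312.21; + 5 × $11.33 standing = $2,368.86
Heat pump: 63,300,000 BTU / 3412 = 18,550 kWh heat; / 4.05 = 4,581 kWh in → × $0.239 = $1,094.81; + 5 × $17.92 standing = $1,184.41
Difference = |$2,368.86 − $1,184.41| = $1,184.45 ≈ $1184

$1184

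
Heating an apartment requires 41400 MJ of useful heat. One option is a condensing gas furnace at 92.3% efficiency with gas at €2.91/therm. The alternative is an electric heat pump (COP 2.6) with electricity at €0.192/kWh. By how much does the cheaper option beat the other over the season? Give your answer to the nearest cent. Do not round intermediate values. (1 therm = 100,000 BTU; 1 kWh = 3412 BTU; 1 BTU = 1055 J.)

Heat load = 41400 MJ = 41,400,000,000 J / 1055 = 39,241,706 BTU
Gas: input = 39,241,706 / 0.923 = 42,515,391 BTU = 425.2 therm → 425.2 × €2.91 = €1,237.20
Heat pump: 39,241,706 BTU / 3412 = 11,500 kWh heat; / 2.6 = 4,423 kWh in → × €0.192 = €849.31
Difference = |€1,237.20 − €849.31| = €387.89

€387.89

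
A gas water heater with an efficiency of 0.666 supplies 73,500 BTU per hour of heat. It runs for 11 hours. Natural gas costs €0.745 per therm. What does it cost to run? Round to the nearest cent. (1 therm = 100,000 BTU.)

€9.04

Heat delivered = 73,500 BTU/h × 11 h = 808,500 BTU
Gas input = 808,500 / 0.666 = 1,213,964 BTU
= 1,213,964 / 100,000 = 12.14 therm
Cost = 12.14 × €0.745/therm = €9.04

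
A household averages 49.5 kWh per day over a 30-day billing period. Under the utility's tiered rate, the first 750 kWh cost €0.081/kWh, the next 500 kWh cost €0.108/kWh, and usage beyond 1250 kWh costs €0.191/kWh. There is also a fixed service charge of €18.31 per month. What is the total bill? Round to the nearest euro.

Usage = 49.5 kWh/day × 30 days = 1485 kWh
First 750 kWh × €0.081 = €60.75
Next 500 kWh × €0.108 = €54.00
Remaining 235 kWh × €0.191 = €44.88
Energy charge = €159.63; + service €18.31 = €177.94 ≈ €178

€178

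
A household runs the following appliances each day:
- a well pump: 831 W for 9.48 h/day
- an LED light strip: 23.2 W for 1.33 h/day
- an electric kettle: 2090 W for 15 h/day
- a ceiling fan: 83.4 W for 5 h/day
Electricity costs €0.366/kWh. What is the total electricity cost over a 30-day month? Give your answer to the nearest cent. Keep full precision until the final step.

€435.64

well pump: 831 W × 9.48 h × 30 d = 236,336 Wh = 236.3 kWh
LED light strip: 23.2 W × 1.33 h × 30 d = 926 Wh = 0.9257 kWh
electric kettle: 2090 W × 15 h × 30 d = 940,500 Wh = 940.5 kWh
ceiling fan: 83.4 W × 5 h × 30 d = 12,510 Wh = 12.51 kWh
Total energy = 236.3 + 0.9257 + 940.5 + 12.51 = 1,190 kWh
Cost = 1,190 kWh × €0.366 = €435.64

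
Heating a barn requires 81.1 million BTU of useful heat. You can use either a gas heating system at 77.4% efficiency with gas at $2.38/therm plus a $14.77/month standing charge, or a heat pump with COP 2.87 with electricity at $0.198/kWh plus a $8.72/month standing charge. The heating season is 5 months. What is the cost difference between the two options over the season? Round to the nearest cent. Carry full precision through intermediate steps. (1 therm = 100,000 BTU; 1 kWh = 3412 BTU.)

$884.21

Heat load = 81.1 × 10⁶ BTU = 81,100,000 BTU
Gas: input = 81,100,000 / 0.774 = 104,780,362 BTU = 1,048 therm → 1,048 × $2.38 = $2,493.77; + 5 × $14.77 standing = $2,567.62
Heat pump: 81,100,000 BTU / 3412 = 23,770 kWh heat; / 2.87 = 8,282 kWh in → × $0.198 = $1,639.82; + 5 × $8.72 standing = $1,683.42
Difference = |$2,567.62 − $1,683.42| = $884.21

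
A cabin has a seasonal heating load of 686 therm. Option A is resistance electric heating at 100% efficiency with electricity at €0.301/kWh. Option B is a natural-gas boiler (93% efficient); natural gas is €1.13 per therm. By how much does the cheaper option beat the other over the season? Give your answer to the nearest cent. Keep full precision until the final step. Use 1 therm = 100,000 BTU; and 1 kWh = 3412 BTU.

€5218.23

Heat load = 686 therm × 100,000 = 68,600,000 BTU
Gas: input = 68,600,000 / 0.93 = 73,763,441 BTU = 737.6 therm → 737.6 × €1.13 = €833.53
Electric: 68,600,000 BTU / 3412 = 20,110 kWh → × €0.301 = €6,051.76
Difference = |€833.53 − €6,051.76| = €5,218.23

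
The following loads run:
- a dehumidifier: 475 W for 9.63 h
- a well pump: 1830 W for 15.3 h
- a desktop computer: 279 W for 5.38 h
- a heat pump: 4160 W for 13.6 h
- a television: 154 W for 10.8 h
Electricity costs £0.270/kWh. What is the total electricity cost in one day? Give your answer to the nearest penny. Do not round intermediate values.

dehumidifier: 475 W × 9.63 h = 4,574 Wh = 4.574 kWh
well pump: 1830 W × 15.3 h = 27,999 Wh = 28 kWh
desktop computer: 279 W × 5.38 h = 1,501 Wh = 1.501 kWh
heat pump: 4160 W × 13.6 h = 56,576 Wh = 56.58 kWh
television: 154 W × 10.8 h = 1,663 Wh = 1.663 kWh
Total energy = 4.574 + 28 + 1.501 + 56.58 + 1.663 = 92.31 kWh
Cost = 92.31 kWh × £0.270 = £24.92

£24.92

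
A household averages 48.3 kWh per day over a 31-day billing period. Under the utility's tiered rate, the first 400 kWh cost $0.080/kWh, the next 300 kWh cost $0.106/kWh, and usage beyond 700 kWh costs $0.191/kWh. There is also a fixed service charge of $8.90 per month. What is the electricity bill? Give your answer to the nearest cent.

$224.98

Usage = 48.3 kWh/day × 31 days = 1497.3 kWh
First 400 kWh × $0.080 = $32.00
Next 300 kWh × $0.106 = $31.80
Remaining 797.3 kWh × $0.191 = $152.28
Energy charge = $216.08; + service $8.90 = $224.98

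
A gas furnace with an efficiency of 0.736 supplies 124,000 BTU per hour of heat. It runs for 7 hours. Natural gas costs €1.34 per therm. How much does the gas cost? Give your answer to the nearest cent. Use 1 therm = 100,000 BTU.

Heat delivered = 124,000 BTU/h × 7 h = 868,000 BTU
Gas input = 868,000 / 0.736 = 1,179,348 BTU
= 1,179,348 / 100,000 = 11.79 therm
Cost = 11.79 × €1.34/therm = €15.80

€15.80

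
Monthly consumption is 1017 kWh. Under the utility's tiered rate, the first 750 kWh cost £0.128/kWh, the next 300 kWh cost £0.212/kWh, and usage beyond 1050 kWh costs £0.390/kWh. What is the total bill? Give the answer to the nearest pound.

£153

First 750 kWh × £0.128 = £96.00
Next 267 kWh × £0.212 = £56.60
Remaining tier: 0 kWh (not reached)
Total = £152.60 ≈ £153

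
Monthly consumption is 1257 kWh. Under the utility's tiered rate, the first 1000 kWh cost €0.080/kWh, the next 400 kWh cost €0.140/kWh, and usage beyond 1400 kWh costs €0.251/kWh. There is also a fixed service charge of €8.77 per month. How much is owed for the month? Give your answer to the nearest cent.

€124.75

First 1000 kWh × €0.080 = €80.00
Next 257 kWh × €0.140 = €35.98
Remaining tier: 0 kWh (not reached)
Energy charge = €115.98; + service €8.77 = €124.75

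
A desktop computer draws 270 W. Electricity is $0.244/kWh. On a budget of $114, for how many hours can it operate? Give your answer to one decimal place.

Energy budget = $114 / $0.244 per kWh = 467.2 kWh = 467,213 Wh
Runtime = 467,213 Wh / 270 W = 1,730 h

1730.4 h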